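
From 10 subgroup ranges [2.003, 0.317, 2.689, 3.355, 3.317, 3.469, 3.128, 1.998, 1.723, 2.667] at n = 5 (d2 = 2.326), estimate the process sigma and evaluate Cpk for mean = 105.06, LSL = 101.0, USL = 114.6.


R_bar = (2.003 + 0.317 + 2.689 + 3.355 + 3.317 + 3.469 + 3.128 + 1.998 + 1.723 + 2.667) / 10 = 2.4666
sigma = R_bar / d2 = 2.4666 / 2.326 = 1.0604471
Cp = (USL - LSL)/(6*sigma) = (114.6 - 101.0)/(6*1.0604471) = 2.1375
Cpu = (114.6 - 105.06)/(3*1.0604471) = 2.9987
Cpl = (105.06 - 101.0)/(3*1.0604471) = 1.2762
Cpk = min(Cpu, Cpl) = 1.2762

1.2762


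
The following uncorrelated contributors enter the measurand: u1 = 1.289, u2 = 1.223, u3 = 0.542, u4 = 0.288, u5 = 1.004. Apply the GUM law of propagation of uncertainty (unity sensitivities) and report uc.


uc = sqrt(1.289^2 + 1.223^2 + 0.542^2 + 0.288^2 + 1.004^2)
uc = sqrt(4.541974)
uc = 2.1312

2.1312


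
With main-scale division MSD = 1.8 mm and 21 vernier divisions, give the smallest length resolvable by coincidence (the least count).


LC = MSD / n_div
= 1.8 / 21
= 0.0857

0.0857


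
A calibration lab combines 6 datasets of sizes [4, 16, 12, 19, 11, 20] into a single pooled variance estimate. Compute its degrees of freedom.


nu = sum_i (n_i - 1)
nu = ((4 - 1) + (16 - 1) + (12 - 1) + (19 - 1) + (11 - 1) + (20 - 1))
nu = 3 + 15 + 11 + 18 + 10 + 19
nu = 76

76


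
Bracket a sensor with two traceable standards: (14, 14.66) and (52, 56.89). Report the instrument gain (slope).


slope = (y2 - y1) / (x2 - x1)
= (56.89 - 14.66) / (52 - 14)
= 42.2300 / 38
= 1.1113

1.1113


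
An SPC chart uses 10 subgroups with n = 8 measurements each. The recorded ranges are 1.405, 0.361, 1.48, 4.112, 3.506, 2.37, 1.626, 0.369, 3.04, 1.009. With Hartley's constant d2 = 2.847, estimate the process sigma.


R_bar = (1.405 + 0.361 + 1.48 + 4.112 + 3.506 + 2.37 + 1.626 + 0.369 + 3.04 + 1.009) / 10
R_bar = 19.278 / 10 = 1.9278
sigma_hat = R_bar / d2 = 1.9278 / 2.847 = 0.6771

0.6771


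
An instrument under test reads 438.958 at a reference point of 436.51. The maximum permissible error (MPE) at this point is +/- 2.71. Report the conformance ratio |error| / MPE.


e = indication - reference = 438.958 - 436.51 = 2.4480
|e| = 2.4480
ratio = |e| / MPE = 2.4480 / 2.71
ratio = 0.9033

0.9033


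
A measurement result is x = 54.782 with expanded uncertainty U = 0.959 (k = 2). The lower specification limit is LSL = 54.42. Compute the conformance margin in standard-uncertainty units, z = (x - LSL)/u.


u = U / k = 0.959 / 2 = 0.4795
margin = |LSL - x| = |54.42 - 54.782| = 0.362
z = margin / u = 0.362 / 0.4795
z = 0.7550

0.7550


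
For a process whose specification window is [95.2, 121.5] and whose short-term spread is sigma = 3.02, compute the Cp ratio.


Cp = (USL - LSL) / (6 * sigma)
= (121.5 - 95.2) / (6 * 3.02)
= 26.3000 / 18.1200
= 1.4514

1.4514


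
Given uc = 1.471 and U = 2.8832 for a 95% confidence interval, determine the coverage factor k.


k = U / uc
k = 2.8832 / 1.471
k = 1.96

1.96


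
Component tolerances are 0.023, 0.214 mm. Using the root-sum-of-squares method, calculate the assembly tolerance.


RSS = sqrt(0.023^2 + 0.214^2)
= sqrt(0.046325)
= 0.2152

0.2152


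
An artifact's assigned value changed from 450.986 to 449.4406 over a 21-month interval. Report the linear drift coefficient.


rate = (v2 - v1) / months
= (449.4406 - 450.986) / 21
= -1.5454 / 21
= -0.0736

-0.0736


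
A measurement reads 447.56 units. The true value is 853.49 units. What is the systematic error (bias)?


Systematic error = measured - true
= 447.56 - 853.49
= -405.9300

-405.9300


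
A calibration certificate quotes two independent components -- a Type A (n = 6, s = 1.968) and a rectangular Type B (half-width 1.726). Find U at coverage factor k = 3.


u_A = s / sqrt(n) = 1.968 / sqrt(6) = 0.80343264
u_B = half_width / sqrt(3) = 1.726 / sqrt(3) = 0.99650656
uc = sqrt(u_A^2 + u_B^2) = sqrt(0.80343264^2 + 0.99650656^2) = 1.2800505
U = k * uc = 3 * 1.2800505
U = 3.8402

3.8402


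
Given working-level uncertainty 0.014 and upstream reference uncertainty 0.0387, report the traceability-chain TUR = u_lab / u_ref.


TUR = u_lab / u_ref
= 0.014 / 0.0387
= 0.3618

0.3618


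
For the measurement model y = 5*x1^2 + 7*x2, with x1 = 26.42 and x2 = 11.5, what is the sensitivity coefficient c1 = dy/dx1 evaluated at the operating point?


y = 5*x1^2 + 7*x2
dy/dx1 = 2*5*x1
Evaluate at x1 = 26.42: c1 = 10 * 26.42
c1 = 264.2000

264.2000


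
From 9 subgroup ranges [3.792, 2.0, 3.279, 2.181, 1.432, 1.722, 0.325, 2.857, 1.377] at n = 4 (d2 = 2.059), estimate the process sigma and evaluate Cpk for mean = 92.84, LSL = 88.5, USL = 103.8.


R_bar = (3.792 + 2.0 + 3.279 + 2.181 + 1.432 + 1.722 + 0.325 + 2.857 + 1.377) / 9 = 2.1072222
sigma = R_bar / d2 = 2.1072222 / 2.059 = 1.0234202
Cp = (USL - LSL)/(6*sigma) = (103.8 - 88.5)/(6*1.0234202) = 2.4916
Cpu = (103.8 - 92.84)/(3*1.0234202) = 3.5697
Cpl = (92.84 - 88.5)/(3*1.0234202) = 1.4136
Cpk = min(Cpu, Cpl) = 1.4136

1.4136


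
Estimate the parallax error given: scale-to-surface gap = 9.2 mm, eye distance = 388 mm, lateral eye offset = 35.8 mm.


error = h * offset / d
= 9.2 * 35.8 / 388
= 0.8489

0.8489


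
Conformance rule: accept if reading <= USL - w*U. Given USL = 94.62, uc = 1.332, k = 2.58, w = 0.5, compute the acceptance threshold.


U = k * uc = 2.58 * 1.332 = 3.43656
guard band g = w * U = 0.5 * 3.43656 = 1.71828
AL = USL - g = 94.62 - 1.71828
AL = 92.9017

92.9017


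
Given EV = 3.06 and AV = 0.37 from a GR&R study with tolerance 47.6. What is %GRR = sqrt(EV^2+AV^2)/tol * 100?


GRR = sqrt(EV^2 + AV^2) = sqrt(3.06^2 + 0.37^2) = 3.0822881
%GRR = GRR / tol * 100 = 3.0822881 / 47.6 * 100
%GRR = 6.4754

6.4754


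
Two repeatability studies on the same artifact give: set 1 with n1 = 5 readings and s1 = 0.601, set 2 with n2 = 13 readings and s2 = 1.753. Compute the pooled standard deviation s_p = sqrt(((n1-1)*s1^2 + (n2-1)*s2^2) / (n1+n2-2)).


s_p = sqrt(((n1-1)*s1^2 + (n2-1)*s2^2) / (n1+n2-2))
numerator = (5-1)*0.601^2 + (13-1)*1.753^2 = 1.444804 + 36.876108 = 38.320912
denominator = 5 + 13 - 2 = 16
s_p^2 = 38.320912 / 16 = 2.395057
s_p = sqrt(2.395057) = 1.5476

1.5476


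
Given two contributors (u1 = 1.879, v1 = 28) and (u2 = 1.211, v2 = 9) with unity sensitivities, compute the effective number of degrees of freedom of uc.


uc = sqrt(u1^2 + u2^2) = sqrt(1.879^2 + 1.211^2) = 2.2354333
v_eff = uc^4 / (u1^4/v1 + u2^4/v2)
= 2.2354333^4 / (1.879^4/28 + 1.211^4/9)
= 24.971628 / 0.68415865
v_eff = 36.4998

36.4998


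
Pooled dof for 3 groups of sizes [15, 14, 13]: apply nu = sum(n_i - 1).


nu = sum_i (n_i - 1)
nu = ((15 - 1) + (14 - 1) + (13 - 1))
nu = 14 + 13 + 12
nu = 39

39


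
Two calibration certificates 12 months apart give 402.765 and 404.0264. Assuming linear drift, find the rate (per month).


rate = (v2 - v1) / months
= (404.0264 - 402.765) / 12
= 1.2614 / 12
= 0.1051

0.1051


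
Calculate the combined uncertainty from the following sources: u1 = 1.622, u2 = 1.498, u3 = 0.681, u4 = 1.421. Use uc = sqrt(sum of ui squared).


uc = sqrt(1.622^2 + 1.498^2 + 0.681^2 + 1.421^2)
uc = sqrt(7.35789)
uc = 2.7125

2.7125


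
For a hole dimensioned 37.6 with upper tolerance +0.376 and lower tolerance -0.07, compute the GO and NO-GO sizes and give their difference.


GO = nominal - lower_tol (smallest hole = maximum material condition)
GO = 37.6 - 0.07 = 37.53
NO-GO = nominal + upper_tol (largest hole = least material condition)
NO-GO = 37.6 + 0.376 = 37.976
spread = NO-GO - GO = 37.976 - 37.53 = 0.4460

0.4460


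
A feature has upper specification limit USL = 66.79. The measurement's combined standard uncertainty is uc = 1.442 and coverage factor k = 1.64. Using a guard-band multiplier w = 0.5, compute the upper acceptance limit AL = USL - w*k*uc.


U = k * uc = 1.64 * 1.442 = 2.36488
guard band g = w * U = 0.5 * 2.36488 = 1.18244
AL = USL - g = 66.79 - 1.18244
AL = 65.6076

65.6076


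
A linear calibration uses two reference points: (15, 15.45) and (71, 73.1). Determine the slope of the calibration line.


slope = (y2 - y1) / (x2 - x1)
= (73.1 - 15.45) / (71 - 15)
= 57.6500 / 56
= 1.0295

1.0295


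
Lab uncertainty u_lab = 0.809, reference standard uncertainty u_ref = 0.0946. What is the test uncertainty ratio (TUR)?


TUR = u_lab / u_ref
= 0.809 / 0.0946
= 8.5518

8.5518


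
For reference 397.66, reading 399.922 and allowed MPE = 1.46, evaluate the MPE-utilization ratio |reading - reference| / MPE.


e = indication - reference = 399.922 - 397.66 = 2.2620
|e| = 2.2620
ratio = |e| / MPE = 2.2620 / 1.46
ratio = 1.5493

1.5493


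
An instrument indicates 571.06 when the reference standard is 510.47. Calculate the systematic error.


Systematic error = measured - true
= 571.06 - 510.47
= 60.5900

60.5900


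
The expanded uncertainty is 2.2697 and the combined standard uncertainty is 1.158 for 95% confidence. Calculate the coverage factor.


k = U / uc
k = 2.2697 / 1.158
k = 1.96

1.96


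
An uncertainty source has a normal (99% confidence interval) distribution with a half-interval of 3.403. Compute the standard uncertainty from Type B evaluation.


u_B = half_width / 2.576
u_B = 3.403 / 2.576
u_B = 1.3210

1.3210


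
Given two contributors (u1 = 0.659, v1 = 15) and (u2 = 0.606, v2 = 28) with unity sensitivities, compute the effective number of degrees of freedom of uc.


uc = sqrt(u1^2 + u2^2) = sqrt(0.659^2 + 0.606^2) = 0.89527482
v_eff = uc^4 / (u1^4/v1 + u2^4/v2)
= 0.89527482^4 / (0.659^4/15 + 0.606^4/28)
= 0.64242951 / 0.017389842
v_eff = 36.9428

36.9428


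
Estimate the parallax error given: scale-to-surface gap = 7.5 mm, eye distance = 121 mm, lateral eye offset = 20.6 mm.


error = h * offset / d
= 7.5 * 20.6 / 121
= 1.2769

1.2769


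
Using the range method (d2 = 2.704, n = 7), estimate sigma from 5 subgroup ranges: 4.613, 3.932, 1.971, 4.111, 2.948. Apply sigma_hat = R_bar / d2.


R_bar = (4.613 + 3.932 + 1.971 + 4.111 + 2.948) / 5
R_bar = 17.575 / 5 = 3.515
sigma_hat = R_bar / d2 = 3.515 / 2.704 = 1.2999

1.2999


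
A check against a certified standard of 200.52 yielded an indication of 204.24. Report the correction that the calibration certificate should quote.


Correction = standard - reading
= 200.52 - 204.24
= -3.7200

-3.7200


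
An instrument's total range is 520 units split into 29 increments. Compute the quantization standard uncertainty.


resolution = range / divisions
resolution = 520 / 29 = 17.931034
u_res = resolution / (2*sqrt(3))
u_res = 17.931034 / 3.4641016
u_res = 5.1762

5.1762


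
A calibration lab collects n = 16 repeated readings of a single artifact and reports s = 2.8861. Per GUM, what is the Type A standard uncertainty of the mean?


u_A = s / sqrt(n)
u_A = 2.8861 / sqrt(16)
u_A = 2.8861 / 4
u_A = 0.7215

0.7215


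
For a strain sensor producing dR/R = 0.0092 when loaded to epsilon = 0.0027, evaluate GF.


GF = (dR/R) / epsilon
= 0.0092 / 0.0027
= 3.4074

3.4074


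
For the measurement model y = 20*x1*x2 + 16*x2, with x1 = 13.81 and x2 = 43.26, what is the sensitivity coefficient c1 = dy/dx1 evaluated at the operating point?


y = 20*x1*x2 + 16*x2
dy/dx1 = 20*x2
Evaluate at x2 = 43.26: c1 = 20 * 43.26
c1 = 865.2000

865.2000


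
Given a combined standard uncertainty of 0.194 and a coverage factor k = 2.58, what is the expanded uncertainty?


U = k * uc
U = 2.58 * 0.194
U = 0.5005

0.5005


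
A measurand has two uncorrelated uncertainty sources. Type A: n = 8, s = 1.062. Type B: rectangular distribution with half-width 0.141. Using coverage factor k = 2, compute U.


u_A = s / sqrt(n) = 1.062 / sqrt(8) = 0.3754737
u_B = half_width / sqrt(3) = 0.141 / sqrt(3) = 0.081406388
uc = sqrt(u_A^2 + u_B^2) = sqrt(0.3754737^2 + 0.081406388^2) = 0.38419721
U = k * uc = 2 * 0.38419721
U = 0.7684

0.7684


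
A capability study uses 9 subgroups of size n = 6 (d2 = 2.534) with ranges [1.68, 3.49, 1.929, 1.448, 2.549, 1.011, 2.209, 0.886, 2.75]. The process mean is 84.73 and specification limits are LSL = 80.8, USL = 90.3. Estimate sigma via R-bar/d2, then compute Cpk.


R_bar = (1.68 + 3.49 + 1.929 + 1.448 + 2.549 + 1.011 + 2.209 + 0.886 + 2.75) / 9 = 1.9946667
sigma = R_bar / d2 = 1.9946667 / 2.534 = 0.78716129
Cp = (USL - LSL)/(6*sigma) = (90.3 - 80.8)/(6*0.78716129) = 2.0114
Cpu = (90.3 - 84.73)/(3*0.78716129) = 2.3587
Cpl = (84.73 - 80.8)/(3*0.78716129) = 1.6642
Cpk = min(Cpu, Cpl) = 1.6642

1.6642


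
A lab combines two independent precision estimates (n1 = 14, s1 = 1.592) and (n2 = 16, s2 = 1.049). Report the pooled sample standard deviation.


s_p = sqrt(((n1-1)*s1^2 + (n2-1)*s2^2) / (n1+n2-2))
numerator = (14-1)*1.592^2 + (16-1)*1.049^2 = 32.948032 + 16.506015 = 49.454047
denominator = 14 + 16 - 2 = 28
s_p^2 = 49.454047 / 28 = 1.766216
s_p = sqrt(1.766216) = 1.3290

1.3290


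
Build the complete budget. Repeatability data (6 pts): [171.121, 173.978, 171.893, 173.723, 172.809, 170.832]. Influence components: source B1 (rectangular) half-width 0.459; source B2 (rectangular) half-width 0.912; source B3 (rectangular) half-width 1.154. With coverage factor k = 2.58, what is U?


mean = (171.121 + 173.978 + 171.893 + 173.723 + 172.809 + 170.832) / 6 = 172.3926667
s = sqrt(sum((x - mean)^2)/(n-1)) = 1.3235472
u_A = s / sqrt(n) = 1.3235472 / sqrt(6) = 0.54033588
u_B1 = 0.459 / sqrt(3) = 0.26500377
u_B2 = 0.912 / sqrt(3) = 0.52654345
u_B3 = 1.154 / sqrt(3) = 0.66626221
uc = sqrt(0.54033588^2 + 0.26500377^2 + 0.52654345^2 + 0.66626221^2) = 1.0408377
U = k * uc = 2.58 * 1.0408377
U = 2.6854

2.6854


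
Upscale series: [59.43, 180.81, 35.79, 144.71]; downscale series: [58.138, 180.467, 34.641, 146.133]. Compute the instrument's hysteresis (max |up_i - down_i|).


|59.43 - 58.138| = 1.2920
|180.81 - 180.467| = 0.3430
|35.79 - 34.641| = 1.1490
|144.71 - 146.133| = 1.4230
hysteresis = max(diffs) = 1.4230

1.4230


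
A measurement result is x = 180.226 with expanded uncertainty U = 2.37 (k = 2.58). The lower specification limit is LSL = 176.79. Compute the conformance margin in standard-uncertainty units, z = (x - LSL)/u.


u = U / k = 2.37 / 2.58 = 0.91860465
margin = |LSL - x| = |176.79 - 180.226| = 3.436
z = margin / u = 3.436 / 0.91860465
z = 3.7405

3.7405


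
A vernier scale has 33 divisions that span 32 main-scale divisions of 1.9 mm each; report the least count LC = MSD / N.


LC = MSD / n_div
= 1.9 / 33
= 0.0576

0.0576


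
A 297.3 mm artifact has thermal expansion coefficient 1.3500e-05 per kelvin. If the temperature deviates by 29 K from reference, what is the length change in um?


dL = L * alpha * dT
= 297.3 * 1.3500e-05 * 29
= 0.1163930 mm
dL_um = 0.1163930 * 1000 = 116.3930 um

116.3930


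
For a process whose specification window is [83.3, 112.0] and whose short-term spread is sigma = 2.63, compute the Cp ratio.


Cp = (USL - LSL) / (6 * sigma)
= (112.0 - 83.3) / (6 * 2.63)
= 28.7000 / 15.7800
= 1.8188

1.8188


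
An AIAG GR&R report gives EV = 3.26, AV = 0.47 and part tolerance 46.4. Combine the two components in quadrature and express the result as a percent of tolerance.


GRR = sqrt(EV^2 + AV^2) = sqrt(3.26^2 + 0.47^2) = 3.2937061
%GRR = GRR / tol * 100 = 3.2937061 / 46.4 * 100
%GRR = 7.0985

7.0985


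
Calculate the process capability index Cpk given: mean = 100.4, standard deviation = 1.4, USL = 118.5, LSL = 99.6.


Cpu = (USL - mean) / (3*sigma) = (118.5 - 100.4) / (3*1.4) = 4.3095
Cpl = (mean - LSL) / (3*sigma) = (100.4 - 99.6) / (3*1.4) = 0.1905
Cpk = min(Cpu, Cpl) = 0.1905

0.1905


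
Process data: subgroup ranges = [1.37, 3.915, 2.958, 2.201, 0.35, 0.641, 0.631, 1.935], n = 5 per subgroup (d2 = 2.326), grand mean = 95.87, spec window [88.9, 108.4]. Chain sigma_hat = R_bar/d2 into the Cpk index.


R_bar = (1.37 + 3.915 + 2.958 + 2.201 + 0.35 + 0.641 + 0.631 + 1.935) / 8 = 1.750125
sigma = R_bar / d2 = 1.750125 / 2.326 = 0.75241831
Cp = (USL - LSL)/(6*sigma) = (108.4 - 88.9)/(6*0.75241831) = 4.3194
Cpu = (108.4 - 95.87)/(3*0.75241831) = 5.5510
Cpl = (95.87 - 88.9)/(3*0.75241831) = 3.0878
Cpk = min(Cpu, Cpl) = 3.0878

3.0878


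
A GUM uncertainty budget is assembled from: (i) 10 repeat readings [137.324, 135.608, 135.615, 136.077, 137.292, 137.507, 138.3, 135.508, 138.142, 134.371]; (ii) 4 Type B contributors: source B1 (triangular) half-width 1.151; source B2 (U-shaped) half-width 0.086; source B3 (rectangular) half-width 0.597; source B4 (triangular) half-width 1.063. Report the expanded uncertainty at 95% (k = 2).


mean = (137.324 + 135.608 + 135.615 + 136.077 + 137.292 + 137.507 + 138.3 + 135.508 + 138.142 + 134.371) / 10 = 136.5744
s = sqrt(sum((x - mean)^2)/(n-1)) = 1.3113023
u_A = s / sqrt(n) = 1.3113023 / sqrt(10) = 0.4146702
u_B1 = 1.151 / sqrt(6) = 0.46989378
u_B2 = 0.086 / sqrt(2) = 0.060811183
u_B3 = 0.597 / sqrt(3) = 0.34467811
u_B4 = 1.063 / sqrt(6) = 0.43396793
uc = sqrt(0.4146702^2 + 0.46989378^2 + 0.060811183^2 + 0.34467811^2 + 0.43396793^2) = 0.83879718
U = k * uc = 2 * 0.83879718
U = 1.6776

1.6776


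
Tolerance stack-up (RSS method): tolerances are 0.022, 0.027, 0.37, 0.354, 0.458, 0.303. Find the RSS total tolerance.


RSS = sqrt(0.022^2 + 0.027^2 + 0.37^2 + 0.354^2 + 0.458^2 + 0.303^2)
= sqrt(0.565002)
= 0.7517

0.7517


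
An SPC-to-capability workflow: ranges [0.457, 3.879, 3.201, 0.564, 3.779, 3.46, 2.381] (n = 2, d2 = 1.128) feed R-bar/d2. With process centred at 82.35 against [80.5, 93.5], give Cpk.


R_bar = (0.457 + 3.879 + 3.201 + 0.564 + 3.779 + 3.46 + 2.381) / 7 = 2.5315714
sigma = R_bar / d2 = 2.5315714 / 1.128 = 2.2443009
Cp = (USL - LSL)/(6*sigma) = (93.5 - 80.5)/(6*2.2443009) = 0.9654
Cpu = (93.5 - 82.35)/(3*2.2443009) = 1.6560
Cpl = (82.35 - 80.5)/(3*2.2443009) = 0.2748
Cpk = min(Cpu, Cpl) = 0.2748

0.2748


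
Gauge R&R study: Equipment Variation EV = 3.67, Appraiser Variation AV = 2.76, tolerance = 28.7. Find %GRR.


GRR = sqrt(EV^2 + AV^2) = sqrt(3.67^2 + 2.76^2) = 4.5920039
%GRR = GRR / tol * 100 = 4.5920039 / 28.7 * 100
%GRR = 16.0000

16.0000


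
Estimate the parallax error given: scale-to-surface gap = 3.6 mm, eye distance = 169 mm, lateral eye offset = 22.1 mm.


error = h * offset / d
= 3.6 * 22.1 / 169
= 0.4708

0.4708


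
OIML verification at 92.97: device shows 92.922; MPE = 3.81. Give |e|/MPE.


e = indication - reference = 92.922 - 92.97 = -0.0480
|e| = 0.0480
ratio = |e| / MPE = 0.0480 / 3.81
ratio = 0.0126

0.0126


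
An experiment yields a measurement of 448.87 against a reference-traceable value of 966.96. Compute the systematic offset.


Systematic error = measured - true
= 448.87 - 966.96
= -518.0900

-518.0900


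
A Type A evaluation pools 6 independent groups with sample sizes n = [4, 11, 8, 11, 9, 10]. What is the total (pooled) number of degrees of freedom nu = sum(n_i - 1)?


nu = sum_i (n_i - 1)
nu = ((4 - 1) + (11 - 1) + (8 - 1) + (11 - 1) + (9 - 1) + (10 - 1))
nu = 3 + 10 + 7 + 10 + 8 + 9
nu = 47

47


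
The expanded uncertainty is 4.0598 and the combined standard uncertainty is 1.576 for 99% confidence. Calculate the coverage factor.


k = U / uc
k = 4.0598 / 1.576
k = 2.576

2.576


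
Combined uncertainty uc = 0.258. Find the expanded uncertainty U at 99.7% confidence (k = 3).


U = k * uc
U = 3 * 0.258
U = 0.7740

0.7740


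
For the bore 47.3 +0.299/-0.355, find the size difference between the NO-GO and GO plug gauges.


GO = nominal - lower_tol (smallest hole = maximum material condition)
GO = 47.3 - 0.355 = 46.945
NO-GO = nominal + upper_tol (largest hole = least material condition)
NO-GO = 47.3 + 0.299 = 47.599
spread = NO-GO - GO = 47.599 - 46.945 = 0.6540

0.6540


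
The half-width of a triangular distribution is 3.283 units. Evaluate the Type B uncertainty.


u_B = half_width / sqrt(6)
u_B = 3.283 / 2.4494897
u_B = 1.3403

1.3403


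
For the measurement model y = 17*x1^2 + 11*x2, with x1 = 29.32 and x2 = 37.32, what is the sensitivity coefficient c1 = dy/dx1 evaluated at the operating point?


y = 17*x1^2 + 11*x2
dy/dx1 = 2*17*x1
Evaluate at x1 = 29.32: c1 = 34 * 29.32
c1 = 996.8800

996.8800


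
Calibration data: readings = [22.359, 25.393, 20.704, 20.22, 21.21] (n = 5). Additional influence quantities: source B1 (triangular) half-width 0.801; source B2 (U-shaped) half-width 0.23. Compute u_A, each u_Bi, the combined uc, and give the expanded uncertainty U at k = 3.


mean = (22.359 + 25.393 + 20.704 + 20.22 + 21.21) / 5 = 21.9772
s = sqrt(sum((x - mean)^2)/(n-1)) = 2.068263
u_A = s / sqrt(n) = 2.068263 / sqrt(5) = 0.92495533
u_B1 = 0.801 / sqrt(6) = 0.32700688
u_B2 = 0.23 / sqrt(2) = 0.16263456
uc = sqrt(0.92495533^2 + 0.32700688^2 + 0.16263456^2) = 0.99444752
U = k * uc = 3 * 0.99444752
U = 2.9833

2.9833


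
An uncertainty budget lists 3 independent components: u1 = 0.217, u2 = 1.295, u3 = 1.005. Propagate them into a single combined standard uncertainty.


uc = sqrt(0.217^2 + 1.295^2 + 1.005^2)
uc = sqrt(2.734139)
uc = 1.6535

1.6535


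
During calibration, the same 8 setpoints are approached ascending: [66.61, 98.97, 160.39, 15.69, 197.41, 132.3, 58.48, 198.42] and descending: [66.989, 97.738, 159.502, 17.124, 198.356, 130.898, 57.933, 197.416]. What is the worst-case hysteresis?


|66.61 - 66.989| = 0.3790
|98.97 - 97.738| = 1.2320
|160.39 - 159.502| = 0.8880
|15.69 - 17.124| = 1.4340
|197.41 - 198.356| = 0.9460
|132.3 - 130.898| = 1.4020
|58.48 - 57.933| = 0.5470
|198.42 - 197.416| = 1.0040
hysteresis = max(diffs) = 1.4340

1.4340


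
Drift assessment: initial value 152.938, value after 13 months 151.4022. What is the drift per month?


rate = (v2 - v1) / months
= (151.4022 - 152.938) / 13
= -1.5358 / 13
= -0.1181

-0.1181


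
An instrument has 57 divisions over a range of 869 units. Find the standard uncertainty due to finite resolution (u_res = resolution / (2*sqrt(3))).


resolution = range / divisions
resolution = 869 / 57 = 15.245614
u_res = resolution / (2*sqrt(3))
u_res = 15.245614 / 3.4641016
u_res = 4.4010

4.4010


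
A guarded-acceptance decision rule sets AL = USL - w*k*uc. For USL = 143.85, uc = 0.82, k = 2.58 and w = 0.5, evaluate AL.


U = k * uc = 2.58 * 0.82 = 2.1156
guard band g = w * U = 0.5 * 2.1156 = 1.0578
AL = USL - g = 143.85 - 1.0578
AL = 142.7922

142.7922


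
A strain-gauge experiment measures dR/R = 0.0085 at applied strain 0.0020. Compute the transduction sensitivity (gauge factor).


GF = (dR/R) / epsilon
= 0.0085 / 0.0020
= 4.2500

4.2500


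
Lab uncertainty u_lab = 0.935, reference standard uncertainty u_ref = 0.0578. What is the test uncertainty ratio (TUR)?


TUR = u_lab / u_ref
= 0.935 / 0.0578
= 16.1765

16.1765


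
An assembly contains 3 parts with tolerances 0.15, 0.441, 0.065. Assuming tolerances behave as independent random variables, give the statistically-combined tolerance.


RSS = sqrt(0.15^2 + 0.441^2 + 0.065^2)
= sqrt(0.221206)
= 0.4703

0.4703


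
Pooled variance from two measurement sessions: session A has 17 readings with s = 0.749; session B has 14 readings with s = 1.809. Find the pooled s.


s_p = sqrt(((n1-1)*s1^2 + (n2-1)*s2^2) / (n1+n2-2))
numerator = (17-1)*0.749^2 + (14-1)*1.809^2 = 8.976016 + 42.542253 = 51.518269
denominator = 17 + 14 - 2 = 29
s_p^2 = 51.518269 / 29 = 1.776492
s_p = sqrt(1.776492) = 1.3329

1.3329


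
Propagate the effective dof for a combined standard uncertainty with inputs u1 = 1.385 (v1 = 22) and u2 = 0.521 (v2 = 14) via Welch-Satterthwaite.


uc = sqrt(u1^2 + u2^2) = sqrt(1.385^2 + 0.521^2) = 1.479752
v_eff = uc^4 / (u1^4/v1 + u2^4/v2)
= 1.479752^4 / (1.385^4/22 + 0.521^4/14)
= 4.7946371 / 0.17251683
v_eff = 27.7923

27.7923


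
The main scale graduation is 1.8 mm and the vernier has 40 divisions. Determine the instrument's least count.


LC = MSD / n_div
= 1.8 / 40
= 0.0450

0.0450


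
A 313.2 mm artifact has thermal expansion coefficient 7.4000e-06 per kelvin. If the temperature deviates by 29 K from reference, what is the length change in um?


dL = L * alpha * dT
= 313.2 * 7.4000e-06 * 29
= 0.0672127 mm
dL_um = 0.0672127 * 1000 = 67.2127 um

67.2127


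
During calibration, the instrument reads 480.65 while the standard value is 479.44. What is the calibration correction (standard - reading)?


Correction = standard - reading
= 479.44 - 480.65
= -1.2100

-1.2100


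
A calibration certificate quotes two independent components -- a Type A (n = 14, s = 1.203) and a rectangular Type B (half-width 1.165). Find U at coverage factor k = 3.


u_A = s / sqrt(n) = 1.203 / sqrt(14) = 0.32151527
u_B = half_width / sqrt(3) = 1.165 / sqrt(3) = 0.67261306
uc = sqrt(u_A^2 + u_B^2) = sqrt(0.32151527^2 + 0.67261306^2) = 0.74550681
U = k * uc = 3 * 0.74550681
U = 2.2365

2.2365


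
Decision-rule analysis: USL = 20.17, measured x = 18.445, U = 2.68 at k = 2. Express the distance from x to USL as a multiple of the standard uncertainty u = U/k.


u = U / k = 2.68 / 2 = 1.34
margin = |USL - x| = |20.17 - 18.445| = 1.725
z = margin / u = 1.725 / 1.34
z = 1.2873

1.2873


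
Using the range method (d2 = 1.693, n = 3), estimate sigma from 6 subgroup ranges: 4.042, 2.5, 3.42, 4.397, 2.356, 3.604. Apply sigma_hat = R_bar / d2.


R_bar = (4.042 + 2.5 + 3.42 + 4.397 + 2.356 + 3.604) / 6
R_bar = 20.319 / 6 = 3.3865
sigma_hat = R_bar / d2 = 3.3865 / 1.693 = 2.0003

2.0003


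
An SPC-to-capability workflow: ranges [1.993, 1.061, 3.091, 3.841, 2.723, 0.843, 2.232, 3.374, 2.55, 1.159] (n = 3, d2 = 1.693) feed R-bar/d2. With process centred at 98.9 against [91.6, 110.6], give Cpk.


R_bar = (1.993 + 1.061 + 3.091 + 3.841 + 2.723 + 0.843 + 2.232 + 3.374 + 2.55 + 1.159) / 10 = 2.2867
sigma = R_bar / d2 = 2.2867 / 1.693 = 1.3506793
Cp = (USL - LSL)/(6*sigma) = (110.6 - 91.6)/(6*1.3506793) = 2.3445
Cpu = (110.6 - 98.9)/(3*1.3506793) = 2.8874
Cpl = (98.9 - 91.6)/(3*1.3506793) = 1.8016
Cpk = min(Cpu, Cpl) = 1.8016

1.8016


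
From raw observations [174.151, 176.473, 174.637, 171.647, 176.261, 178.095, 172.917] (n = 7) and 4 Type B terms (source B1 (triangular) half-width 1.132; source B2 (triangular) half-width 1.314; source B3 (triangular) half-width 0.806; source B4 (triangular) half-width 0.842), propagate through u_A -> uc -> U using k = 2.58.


mean = (174.151 + 176.473 + 174.637 + 171.647 + 176.261 + 178.095 + 172.917) / 7 = 174.883
s = sqrt(sum((x - mean)^2)/(n-1)) = 2.2240024
u_A = s / sqrt(n) = 2.2240024 / sqrt(7) = 0.8405939
u_B1 = 1.132 / sqrt(6) = 0.46213706
u_B2 = 1.314 / sqrt(6) = 0.53643825
u_B3 = 0.806 / sqrt(6) = 0.32904812
u_B4 = 0.842 / sqrt(6) = 0.34374506
uc = sqrt(0.8405939^2 + 0.46213706^2 + 0.53643825^2 + 0.32904812^2 + 0.34374506^2) = 1.1976511
U = k * uc = 2.58 * 1.1976511
U = 3.0899

3.0899


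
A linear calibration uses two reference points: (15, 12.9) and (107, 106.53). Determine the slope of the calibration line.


slope = (y2 - y1) / (x2 - x1)
= (106.53 - 12.9) / (107 - 15)
= 93.6300 / 92
= 1.0177

1.0177


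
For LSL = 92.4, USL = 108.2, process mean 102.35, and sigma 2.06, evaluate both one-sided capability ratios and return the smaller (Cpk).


Cpu = (USL - mean) / (3*sigma) = (108.2 - 102.35) / (3*2.06) = 0.9466
Cpl = (mean - LSL) / (3*sigma) = (102.35 - 92.4) / (3*2.06) = 1.6100
Cpk = min(Cpu, Cpl) = 0.9466

0.9466


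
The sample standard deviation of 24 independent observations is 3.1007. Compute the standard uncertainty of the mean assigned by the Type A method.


u_A = s / sqrt(n)
u_A = 3.1007 / sqrt(24)
u_A = 3.1007 / 4.8989795
u_A = 0.6329

0.6329


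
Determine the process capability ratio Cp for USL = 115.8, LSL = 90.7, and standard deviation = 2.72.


Cp = (USL - LSL) / (6 * sigma)
= (115.8 - 90.7) / (6 * 2.72)
= 25.1000 / 16.3200
= 1.5380

1.5380


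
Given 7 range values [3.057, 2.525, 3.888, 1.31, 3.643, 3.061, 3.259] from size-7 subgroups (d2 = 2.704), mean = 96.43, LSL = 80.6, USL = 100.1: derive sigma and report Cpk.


R_bar = (3.057 + 2.525 + 3.888 + 1.31 + 3.643 + 3.061 + 3.259) / 7 = 2.9632857
sigma = R_bar / d2 = 2.9632857 / 2.704 = 1.0958897
Cp = (USL - LSL)/(6*sigma) = (100.1 - 80.6)/(6*1.0958897) = 2.9656
Cpu = (100.1 - 96.43)/(3*1.0958897) = 1.1163
Cpl = (96.43 - 80.6)/(3*1.0958897) = 4.8150
Cpk = min(Cpu, Cpl) = 1.1163

1.1163


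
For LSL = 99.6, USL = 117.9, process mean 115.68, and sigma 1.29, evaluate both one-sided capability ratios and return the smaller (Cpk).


Cpu = (USL - mean) / (3*sigma) = (117.9 - 115.68) / (3*1.29) = 0.5736
Cpl = (mean - LSL) / (3*sigma) = (115.68 - 99.6) / (3*1.29) = 4.1550
Cpk = min(Cpu, Cpl) = 0.5736

0.5736


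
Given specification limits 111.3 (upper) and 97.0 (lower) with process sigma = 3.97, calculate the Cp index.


Cp = (USL - LSL) / (6 * sigma)
= (111.3 - 97.0) / (6 * 3.97)
= 14.3000 / 23.8200
= 0.6003

0.6003


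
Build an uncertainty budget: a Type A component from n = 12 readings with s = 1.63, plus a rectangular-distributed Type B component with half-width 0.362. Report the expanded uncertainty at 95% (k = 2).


u_A = s / sqrt(n) = 1.63 / sqrt(12) = 0.47054047
u_B = half_width / sqrt(3) = 0.362 / sqrt(3) = 0.2090008
uc = sqrt(u_A^2 + u_B^2) = sqrt(0.47054047^2 + 0.2090008^2) = 0.51486859
U = k * uc = 2 * 0.51486859
U = 1.0297

1.0297


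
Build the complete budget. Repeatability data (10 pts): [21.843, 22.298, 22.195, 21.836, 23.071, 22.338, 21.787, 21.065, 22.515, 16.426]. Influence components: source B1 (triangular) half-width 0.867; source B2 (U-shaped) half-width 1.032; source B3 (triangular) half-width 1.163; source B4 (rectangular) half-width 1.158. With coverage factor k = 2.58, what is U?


mean = (21.843 + 22.298 + 22.195 + 21.836 + 23.071 + 22.338 + 21.787 + 21.065 + 22.515 + 16.426) / 10 = 21.5374
s = sqrt(sum((x - mean)^2)/(n-1)) = 1.8724306
u_A = s / sqrt(n) = 1.8724306 / sqrt(10) = 0.59211455
u_B1 = 0.867 / sqrt(6) = 0.35395127
u_B2 = 1.032 / sqrt(2) = 0.7297342
u_B3 = 1.163 / sqrt(6) = 0.47479276
u_B4 = 1.158 / sqrt(3) = 0.66857161
uc = sqrt(0.59211455^2 + 0.35395127^2 + 0.7297342^2 + 0.47479276^2 + 0.66857161^2) = 1.2964603
U = k * uc = 2.58 * 1.2964603
U = 3.3449

3.3449


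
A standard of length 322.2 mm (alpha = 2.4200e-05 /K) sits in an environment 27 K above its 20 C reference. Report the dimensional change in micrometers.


dL = L * alpha * dT
= 322.2 * 2.4200e-05 * 27
= 0.2105255 mm
dL_um = 0.2105255 * 1000 = 210.5255 um

210.5255


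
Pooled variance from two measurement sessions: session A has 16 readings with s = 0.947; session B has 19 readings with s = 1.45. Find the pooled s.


s_p = sqrt(((n1-1)*s1^2 + (n2-1)*s2^2) / (n1+n2-2))
numerator = (16-1)*0.947^2 + (19-1)*1.45^2 = 13.452135 + 37.845 = 51.297135
denominator = 16 + 19 - 2 = 33
s_p^2 = 51.297135 / 33 = 1.5544586
s_p = sqrt(1.5544586) = 1.2468

1.2468


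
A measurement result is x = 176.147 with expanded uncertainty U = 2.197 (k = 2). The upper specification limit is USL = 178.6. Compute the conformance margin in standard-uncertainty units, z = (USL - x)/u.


u = U / k = 2.197 / 2 = 1.0985
margin = |USL - x| = |178.6 - 176.147| = 2.453
z = margin / u = 2.453 / 1.0985
z = 2.2330

2.2330


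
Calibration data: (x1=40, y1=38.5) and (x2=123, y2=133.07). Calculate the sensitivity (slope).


slope = (y2 - y1) / (x2 - x1)
= (133.07 - 38.5) / (123 - 40)
= 94.5700 / 83
= 1.1394

1.1394


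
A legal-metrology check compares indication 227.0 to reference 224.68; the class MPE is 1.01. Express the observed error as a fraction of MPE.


e = indication - reference = 227.0 - 224.68 = 2.3200
|e| = 2.3200
ratio = |e| / MPE = 2.3200 / 1.01
ratio = 2.2970

2.2970


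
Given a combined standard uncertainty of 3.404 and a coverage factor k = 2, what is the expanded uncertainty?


U = k * uc
U = 2 * 3.404
U = 6.8080

6.8080


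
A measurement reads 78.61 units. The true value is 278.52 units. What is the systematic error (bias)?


Systematic error = measured - true
= 78.61 - 278.52
= -199.9100

-199.9100


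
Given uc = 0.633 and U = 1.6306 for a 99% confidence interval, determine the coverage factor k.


k = U / uc
k = 1.6306 / 0.633
k = 2.576

2.576


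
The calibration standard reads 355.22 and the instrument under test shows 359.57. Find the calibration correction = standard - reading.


Correction = standard - reading
= 355.22 - 359.57
= -4.3500

-4.3500


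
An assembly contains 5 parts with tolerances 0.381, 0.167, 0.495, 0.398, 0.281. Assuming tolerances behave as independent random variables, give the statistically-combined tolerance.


RSS = sqrt(0.381^2 + 0.167^2 + 0.495^2 + 0.398^2 + 0.281^2)
= sqrt(0.65544)
= 0.8096

0.8096


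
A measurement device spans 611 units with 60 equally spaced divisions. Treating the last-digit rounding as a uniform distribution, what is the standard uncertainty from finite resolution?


resolution = range / divisions
resolution = 611 / 60 = 10.183333
u_res = resolution / (2*sqrt(3))
u_res = 10.183333 / 3.4641016
u_res = 2.9397

2.9397


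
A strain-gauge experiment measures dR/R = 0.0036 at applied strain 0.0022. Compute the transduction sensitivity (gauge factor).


GF = (dR/R) / epsilon
= 0.0036 / 0.0022
= 1.6364

1.6364


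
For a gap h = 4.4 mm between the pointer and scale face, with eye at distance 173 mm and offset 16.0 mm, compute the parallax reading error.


error = h * offset / d
= 4.4 * 16.0 / 173
= 0.4069

0.4069


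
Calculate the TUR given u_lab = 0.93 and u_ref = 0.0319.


TUR = u_lab / u_ref
= 0.93 / 0.0319
= 29.1536

29.1536


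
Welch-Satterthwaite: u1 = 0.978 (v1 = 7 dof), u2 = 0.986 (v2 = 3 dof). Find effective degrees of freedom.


uc = sqrt(u1^2 + u2^2) = sqrt(0.978^2 + 0.986^2) = 1.3887692
v_eff = uc^4 / (u1^4/v1 + u2^4/v2)
= 1.3887692^4 / (0.978^4/7 + 0.986^4/3)
= 3.7198061 / 0.44574954
v_eff = 8.3451

8.3451


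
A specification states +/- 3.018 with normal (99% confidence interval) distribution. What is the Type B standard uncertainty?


u_B = half_width / 2.576
u_B = 3.018 / 2.576
u_B = 1.1716

1.1716


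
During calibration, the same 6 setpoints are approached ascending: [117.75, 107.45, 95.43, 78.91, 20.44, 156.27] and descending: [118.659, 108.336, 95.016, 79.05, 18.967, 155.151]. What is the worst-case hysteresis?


|117.75 - 118.659| = 0.9090
|107.45 - 108.336| = 0.8860
|95.43 - 95.016| = 0.4140
|78.91 - 79.05| = 0.1400
|20.44 - 18.967| = 1.4730
|156.27 - 155.151| = 1.1190
hysteresis = max(diffs) = 1.4730

1.4730


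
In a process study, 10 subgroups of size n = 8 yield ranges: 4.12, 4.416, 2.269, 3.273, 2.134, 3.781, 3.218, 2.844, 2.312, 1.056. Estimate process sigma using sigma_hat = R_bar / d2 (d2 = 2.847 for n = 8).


R_bar = (4.12 + 4.416 + 2.269 + 3.273 + 2.134 + 3.781 + 3.218 + 2.844 + 2.312 + 1.056) / 10
R_bar = 29.423 / 10 = 2.9423
sigma_hat = R_bar / d2 = 2.9423 / 2.847 = 1.0335

1.0335


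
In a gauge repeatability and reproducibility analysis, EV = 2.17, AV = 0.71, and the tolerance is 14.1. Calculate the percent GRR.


GRR = sqrt(EV^2 + AV^2) = sqrt(2.17^2 + 0.71^2) = 2.2831995
%GRR = GRR / tol * 100 = 2.2831995 / 14.1 * 100
%GRR = 16.1929

16.1929


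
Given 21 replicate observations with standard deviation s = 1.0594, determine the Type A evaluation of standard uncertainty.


u_A = s / sqrt(n)
u_A = 1.0594 / sqrt(21)
u_A = 1.0594 / 4.5825757
u_A = 0.2312

0.2312


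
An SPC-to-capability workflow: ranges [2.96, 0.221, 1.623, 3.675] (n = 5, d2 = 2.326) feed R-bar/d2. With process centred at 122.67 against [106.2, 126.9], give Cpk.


R_bar = (2.96 + 0.221 + 1.623 + 3.675) / 4 = 2.11975
sigma = R_bar / d2 = 2.11975 / 2.326 = 0.91132846
Cp = (USL - LSL)/(6*sigma) = (126.9 - 106.2)/(6*0.91132846) = 3.7857
Cpu = (126.9 - 122.67)/(3*0.91132846) = 1.5472
Cpl = (122.67 - 106.2)/(3*0.91132846) = 6.0242
Cpk = min(Cpu, Cpl) = 1.5472

1.5472


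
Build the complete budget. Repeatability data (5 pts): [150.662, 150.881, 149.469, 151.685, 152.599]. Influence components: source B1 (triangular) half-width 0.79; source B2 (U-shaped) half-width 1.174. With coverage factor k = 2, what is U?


mean = (150.662 + 150.881 + 149.469 + 151.685 + 152.599) / 5 = 151.0592
s = sqrt(sum((x - mean)^2)/(n-1)) = 1.1705628
u_A = s / sqrt(n) = 1.1705628 / sqrt(5) = 0.5234916
u_B1 = 0.79 / sqrt(6) = 0.32251615
u_B2 = 1.174 / sqrt(2) = 0.83014336
uc = sqrt(0.5234916^2 + 0.32251615^2 + 0.83014336^2) = 1.0330528
U = k * uc = 2 * 1.0330528
U = 2.0661

2.0661


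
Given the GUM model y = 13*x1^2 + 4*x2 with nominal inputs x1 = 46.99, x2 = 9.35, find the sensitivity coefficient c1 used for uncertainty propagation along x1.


y = 13*x1^2 + 4*x2
dy/dx1 = 2*13*x1
Evaluate at x1 = 46.99: c1 = 26 * 46.99
c1 = 1221.7400

1221.7400


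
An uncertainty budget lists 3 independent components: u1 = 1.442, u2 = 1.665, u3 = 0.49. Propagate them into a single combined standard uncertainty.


uc = sqrt(1.442^2 + 1.665^2 + 0.49^2)
uc = sqrt(5.091689)
uc = 2.2565

2.2565


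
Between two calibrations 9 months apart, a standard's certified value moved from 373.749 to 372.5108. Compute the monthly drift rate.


rate = (v2 - v1) / months
= (372.5108 - 373.749) / 9
= -1.2382 / 9
= -0.1376

-0.1376


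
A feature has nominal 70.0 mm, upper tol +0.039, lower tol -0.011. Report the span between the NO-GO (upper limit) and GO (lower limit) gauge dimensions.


GO = nominal - lower_tol (smallest hole = maximum material condition)
GO = 70.0 - 0.011 = 69.989
NO-GO = nominal + upper_tol (largest hole = least material condition)
NO-GO = 70.0 + 0.039 = 70.039
spread = NO-GO - GO = 70.039 - 69.989 = 0.0500

0.0500


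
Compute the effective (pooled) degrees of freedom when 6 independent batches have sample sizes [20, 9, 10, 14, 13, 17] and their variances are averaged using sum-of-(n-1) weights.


nu = sum_i (n_i - 1)
nu = ((20 - 1) + (9 - 1) + (10 - 1) + (14 - 1) + (13 - 1) + (17 - 1))
nu = 19 + 8 + 9 + 13 + 12 + 16
nu = 77

77


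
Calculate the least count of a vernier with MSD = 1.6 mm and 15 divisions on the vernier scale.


LC = MSD / n_div
= 1.6 / 15
= 0.1067

0.1067


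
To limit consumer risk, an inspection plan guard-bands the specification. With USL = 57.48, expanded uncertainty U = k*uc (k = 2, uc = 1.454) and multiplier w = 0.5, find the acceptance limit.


U = k * uc = 2 * 1.454 = 2.908
guard band g = w * U = 0.5 * 2.908 = 1.454
AL = USL - g = 57.48 - 1.454
AL = 56.0260

56.0260


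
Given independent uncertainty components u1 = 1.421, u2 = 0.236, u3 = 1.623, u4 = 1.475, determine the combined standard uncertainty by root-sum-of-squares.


uc = sqrt(1.421^2 + 0.236^2 + 1.623^2 + 1.475^2)
uc = sqrt(6.884691)
uc = 2.6239

2.6239


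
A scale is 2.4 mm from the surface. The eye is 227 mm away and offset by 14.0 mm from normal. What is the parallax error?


error = h * offset / d
= 2.4 * 14.0 / 227
= 0.1480

0.1480


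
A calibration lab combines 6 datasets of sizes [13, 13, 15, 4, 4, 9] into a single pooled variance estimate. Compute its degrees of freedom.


nu = sum_i (n_i - 1)
nu = ((13 - 1) + (13 - 1) + (15 - 1) + (4 - 1) + (4 - 1) + (9 - 1))
nu = 12 + 12 + 14 + 3 + 3 + 8
nu = 52

52


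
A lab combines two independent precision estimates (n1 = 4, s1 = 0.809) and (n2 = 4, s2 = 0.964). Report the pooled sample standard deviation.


s_p = sqrt(((n1-1)*s1^2 + (n2-1)*s2^2) / (n1+n2-2))
numerator = (4-1)*0.809^2 + (4-1)*0.964^2 = 1.963443 + 2.787888 = 4.751331
denominator = 4 + 4 - 2 = 6
s_p^2 = 4.751331 / 6 = 0.7918885
s_p = sqrt(0.7918885) = 0.8899

0.8899


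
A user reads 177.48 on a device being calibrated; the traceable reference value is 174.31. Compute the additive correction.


Correction = standard - reading
= 174.31 - 177.48
= -3.1700

-3.1700


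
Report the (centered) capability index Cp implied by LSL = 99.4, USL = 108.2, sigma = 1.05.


Cp = (USL - LSL) / (6 * sigma)
= (108.2 - 99.4) / (6 * 1.05)
= 8.8000 / 6.3000
= 1.3968

1.3968
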